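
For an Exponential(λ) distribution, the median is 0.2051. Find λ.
λ = 3.3796

For X ~ Exponential(λ), the CDF is F(x) = 1 - e^(-λx).
The median m satisfies F(m) = 0.5:
1 - e^(-λm) = 0.5
e^(-λm) = 0.5
λm = ln(2)
m = ln(2) / λ

Given m = 0.2051:
λ = ln(2) / 0.2051 = 0.693147 / 0.2051 = 3.3796

Verification: ln(2) / 3.3796 = 0.2051 ✓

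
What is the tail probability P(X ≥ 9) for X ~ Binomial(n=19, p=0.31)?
0.100288

We have X ~ Binomial(n=19, p=0.31).

For discrete distributions, P(X ≥ 9) = 1 - P(X ≤ 8).

P(X ≤ 8) = 0.899712
P(X ≥ 9) = 1 - 0.899712 = 0.100288

So there's approximately a 10.0% chance that X is at least 9.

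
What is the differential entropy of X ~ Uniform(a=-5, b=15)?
2.9957 nats

We have X ~ Uniform(a=-5, b=15).

The differential entropy measures the uncertainty or information content of the distribution.

For a Uniform distribution with a=-5, b=15:
h(X) = 2.9957 nats

(In bits, this would be 4.3219 bits.)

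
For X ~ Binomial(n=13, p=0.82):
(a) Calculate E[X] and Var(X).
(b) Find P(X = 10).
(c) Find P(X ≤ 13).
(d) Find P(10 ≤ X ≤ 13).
(a) E[X] = 10.6600, Var(X) = 1.9188
(b) P(X = 10) = 0.229257
(c) P(X ≤ 13) = 1.000000
(d) P(10 ≤ X ≤ 13) = 0.806138

We have X ~ Binomial(n=13, p=0.82).

(a) Moments:
E[X] = 10.6600
Var(X) = 1.9188
σ = √Var(X) = 1.3852

(b) Point probability using PMF:
P(X = 10) = 0.229257

(c) Cumulative probability using CDF:
P(X ≤ 13) = F(13) = 1.000000

(d) Range probability:
P(10 ≤ X ≤ 13) = P(X ≤ 13) - P(X ≤ 9)
                   = F(13) - F(9)
                   = 1.000000 - 0.193862
                   = 0.806138

This means approximately 80.6% of outcomes fall in the interval [10, 13].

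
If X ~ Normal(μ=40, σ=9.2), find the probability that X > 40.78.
0.466217

We have X ~ Normal(μ=40, σ=9.2).

P(X > 40.78) = 1 - P(X ≤ 40.78)
                = 1 - F(40.78)
                = 1 - 0.533783
                = 0.466217

So there's approximately a 46.6% chance that X exceeds 40.78.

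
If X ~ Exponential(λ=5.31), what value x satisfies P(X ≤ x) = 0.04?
0.0077

We have X ~ Exponential(λ=5.31).

We want to find x such that P(X ≤ x) = 0.04.

This is the 4th percentile, which means 4% of values fall below this point.

Using the inverse CDF (quantile function):
x = F⁻¹(0.04) = 0.0077

Verification: P(X ≤ 0.0077) = 0.04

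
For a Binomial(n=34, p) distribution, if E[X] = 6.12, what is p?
p = 0.18

For a Binomial(n, p) distribution:
E[X] = n × p

Given n = 34 and E[X] = 6.12:
6.12 = 34 × p
p = 6.12 / 34 = 0.18

Verification: Binomial(34, 0.18) has E[X] = 6.12 ✓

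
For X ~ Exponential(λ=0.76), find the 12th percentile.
0.1682

We have X ~ Exponential(λ=0.76).

We want to find x such that P(X ≤ x) = 0.12.

This is the 12th percentile, which means 12% of values fall below this point.

Using the inverse CDF (quantile function):
x = F⁻¹(0.12) = 0.1682

Verification: P(X ≤ 0.1682) = 0.12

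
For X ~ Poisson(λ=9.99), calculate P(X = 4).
0.019030

We have X ~ Poisson(λ=9.99).

For a Poisson distribution, the PMF gives us the probability of each outcome.

Using the PMF formula:
P(X = 4) = 0.019030

Rounded to 4 decimal places: 0.0190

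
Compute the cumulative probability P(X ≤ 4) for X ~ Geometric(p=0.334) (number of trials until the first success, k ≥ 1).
0.803258

We have X ~ Geometric(p=0.334) (number of trials until the first success, k ≥ 1).

The CDF gives us P(X ≤ k).

Using the CDF:
P(X ≤ 4) = 0.803258

This means there's approximately a 80.3% chance that X is at most 4.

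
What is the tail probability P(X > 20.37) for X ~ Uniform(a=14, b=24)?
0.363000

We have X ~ Uniform(a=14, b=24).

P(X > 20.37) = 1 - P(X ≤ 20.37)
                = 1 - F(20.37)
                = 1 - 0.637000
                = 0.363000

So there's approximately a 36.3% chance that X exceeds 20.37.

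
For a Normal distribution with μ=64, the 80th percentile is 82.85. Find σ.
σ = 22.3972

For X ~ Normal(μ, σ), the p-th percentile satisfies x = μ + z_p × σ,
where z_p = Φ⁻¹(p) is the standard normal quantile.

Step 1: z_{0.8} = Φ⁻¹(0.8) = 0.8416

Step 2: Solve for σ:
82.85 = 64 + 0.8416 × σ
σ = (82.85 - 64) / 0.8416
σ = 18.85 / 0.8416
σ = 22.3972

Verification: μ + z × σ = 64 + 0.8416 × 22.3972 = 82.85 ✓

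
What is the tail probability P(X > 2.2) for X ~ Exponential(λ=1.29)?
0.058543

We have X ~ Exponential(λ=1.29).

P(X > 2.2) = 1 - P(X ≤ 2.2)
                = 1 - F(2.2)
                = 1 - 0.941457
                = 0.058543

So there's approximately a 5.9% chance that X exceeds 2.2.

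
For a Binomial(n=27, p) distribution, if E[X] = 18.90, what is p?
p = 0.7

For a Binomial(n, p) distribution:
E[X] = n × p

Given n = 27 and E[X] = 18.90:
18.90 = 27 × p
p = 18.90 / 27 = 0.7

Verification: Binomial(27, 0.7) has E[X] = 18.90 ✓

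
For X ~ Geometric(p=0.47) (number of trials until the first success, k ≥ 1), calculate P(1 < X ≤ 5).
0.488180

We have X ~ Geometric(p=0.47) (number of trials until the first success, k ≥ 1).

To find P(1 < X ≤ 5), we use:
P(1 < X ≤ 5) = P(X ≤ 5) - P(X ≤ 1)
                 = F(5) - F(1)
                 = 0.958180 - 0.470000
                 = 0.488180

So there's approximately a 48.8% chance that X falls in this range.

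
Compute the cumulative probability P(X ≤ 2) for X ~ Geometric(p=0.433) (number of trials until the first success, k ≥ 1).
0.678511

We have X ~ Geometric(p=0.433) (number of trials until the first success, k ≥ 1).

The CDF gives us P(X ≤ k).

Using the CDF:
P(X ≤ 2) = 0.678511

This means there's approximately a 67.9% chance that X is at most 2.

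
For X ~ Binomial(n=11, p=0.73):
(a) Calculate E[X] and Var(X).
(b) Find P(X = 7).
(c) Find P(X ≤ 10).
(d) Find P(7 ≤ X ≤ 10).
(a) E[X] = 8.0300, Var(X) = 2.1681
(b) P(X = 7) = 0.193744
(c) P(X ≤ 10) = 0.968627
(d) P(7 ≤ X ≤ 10) = 0.819343

We have X ~ Binomial(n=11, p=0.73).

(a) Moments:
E[X] = 8.0300
Var(X) = 2.1681
σ = √Var(X) = 1.4724

(b) Point probability using PMF:
P(X = 7) = 0.193744

(c) Cumulative probability using CDF:
P(X ≤ 10) = F(10) = 0.968627

(d) Range probability:
P(7 ≤ X ≤ 10) = P(X ≤ 10) - P(X ≤ 6)
                   = F(10) - F(6)
                   = 0.968627 - 0.149284
                   = 0.819343

This means approximately 81.9% of outcomes fall in the interval [7, 10].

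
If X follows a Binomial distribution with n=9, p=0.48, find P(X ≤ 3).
0.294810

We have X ~ Binomial(n=9, p=0.48).

The CDF gives us P(X ≤ k).

Using the CDF:
P(X ≤ 3) = 0.294810

This means there's approximately a 29.5% chance that X is at most 3.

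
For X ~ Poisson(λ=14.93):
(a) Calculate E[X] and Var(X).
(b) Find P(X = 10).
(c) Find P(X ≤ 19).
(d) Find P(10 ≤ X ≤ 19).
(a) E[X] = 14.9300, Var(X) = 14.9300
(b) P(X = 10) = 0.049753
(c) P(X ≤ 19) = 0.879085
(d) P(10 ≤ X ≤ 19) = 0.806930

We have X ~ Poisson(λ=14.93).

(a) Moments:
E[X] = 14.9300
Var(X) = 14.9300
σ = √Var(X) = 3.8639

(b) Point probability using PMF:
P(X = 10) = 0.049753

(c) Cumulative probability using CDF:
P(X ≤ 19) = F(19) = 0.879085

(d) Range probability:
P(10 ≤ X ≤ 19) = P(X ≤ 19) - P(X ≤ 9)
                   = F(19) - F(9)
                   = 0.879085 - 0.072154
                   = 0.806930

This means approximately 80.7% of outcomes fall in the interval [10, 19].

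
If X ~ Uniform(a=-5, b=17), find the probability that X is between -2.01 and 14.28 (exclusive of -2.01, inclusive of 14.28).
0.740455

We have X ~ Uniform(a=-5, b=17).

To find P(-2.01 < X ≤ 14.28), we use:
P(-2.01 < X ≤ 14.28) = P(X ≤ 14.28) - P(X ≤ -2.01)
                 = F(14.28) - F(-2.01)
                 = 0.876364 - 0.135909
                 = 0.740455

So there's approximately a 74.0% chance that X falls in this range.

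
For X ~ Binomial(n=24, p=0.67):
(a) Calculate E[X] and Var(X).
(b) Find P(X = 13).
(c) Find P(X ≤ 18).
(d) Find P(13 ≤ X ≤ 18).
(a) E[X] = 16.0800, Var(X) = 5.3064
(b) P(X = 13) = 0.069166
(c) P(X ≤ 18) = 0.854100
(d) P(13 ≤ X ≤ 18) = 0.791031

We have X ~ Binomial(n=24, p=0.67).

(a) Moments:
E[X] = 16.0800
Var(X) = 5.3064
σ = √Var(X) = 2.3036

(b) Point probability using PMF:
P(X = 13) = 0.069166

(c) Cumulative probability using CDF:
P(X ≤ 18) = F(18) = 0.854100

(d) Range probability:
P(13 ≤ X ≤ 18) = P(X ≤ 18) - P(X ≤ 12)
                   = F(18) - F(12)
                   = 0.854100 - 0.063069
                   = 0.791031

This means approximately 79.1% of outcomes fall in the interval [13, 18].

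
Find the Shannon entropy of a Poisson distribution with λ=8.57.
2.4827 nats

We have X ~ Poisson(λ=8.57).

The Shannon entropy measures the uncertainty or information content of the distribution.

For a Poisson distribution with λ=8.57:
H(X) = 2.4827 nats

(In bits, this would be 3.5817 bits.)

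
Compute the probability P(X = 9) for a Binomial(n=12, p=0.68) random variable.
0.224106

We have X ~ Binomial(n=12, p=0.68).

For a Binomial distribution, the PMF gives us the probability of each outcome.

Using the PMF formula:
P(X = 9) = 0.224106

Rounded to 4 decimal places: 0.2241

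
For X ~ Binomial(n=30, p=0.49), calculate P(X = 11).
0.059347

We have X ~ Binomial(n=30, p=0.49).

For a Binomial distribution, the PMF gives us the probability of each outcome.

Using the PMF formula:
P(X = 11) = 0.059347

Rounded to 4 decimal places: 0.0593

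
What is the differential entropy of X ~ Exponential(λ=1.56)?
0.5553 nats

We have X ~ Exponential(λ=1.56).

The differential entropy measures the uncertainty or information content of the distribution.

For an Exponential distribution with λ=1.56:
h(X) = 0.5553 nats

(In bits, this would be 0.8011 bits.)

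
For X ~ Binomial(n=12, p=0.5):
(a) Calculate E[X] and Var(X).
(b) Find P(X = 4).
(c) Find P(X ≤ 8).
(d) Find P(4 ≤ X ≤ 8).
(a) E[X] = 6.0000, Var(X) = 3.0000
(b) P(X = 4) = 0.120850
(c) P(X ≤ 8) = 0.927002
(d) P(4 ≤ X ≤ 8) = 0.854004

We have X ~ Binomial(n=12, p=0.5).

(a) Moments:
E[X] = 6.0000
Var(X) = 3.0000
σ = √Var(X) = 1.7321

(b) Point probability using PMF:
P(X = 4) = 0.120850

(c) Cumulative probability using CDF:
P(X ≤ 8) = F(8) = 0.927002

(d) Range probability:
P(4 ≤ X ≤ 8) = P(X ≤ 8) - P(X ≤ 3)
                   = F(8) - F(3)
                   = 0.927002 - 0.072998
                   = 0.854004

This means approximately 85.4% of outcomes fall in the interval [4, 8].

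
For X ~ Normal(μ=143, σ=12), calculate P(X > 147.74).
0.346421

We have X ~ Normal(μ=143, σ=12).

P(X > 147.74) = 1 - P(X ≤ 147.74)
                = 1 - F(147.74)
                = 1 - 0.653579
                = 0.346421

So there's approximately a 34.6% chance that X exceeds 147.74.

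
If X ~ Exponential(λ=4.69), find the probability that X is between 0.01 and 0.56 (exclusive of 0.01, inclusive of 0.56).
0.881844

We have X ~ Exponential(λ=4.69).

To find P(0.01 < X ≤ 0.56), we use:
P(0.01 < X ≤ 0.56) = P(X ≤ 0.56) - P(X ≤ 0.01)
                 = F(0.56) - F(0.01)
                 = 0.927662 - 0.045817
                 = 0.881844

So there's approximately a 88.2% chance that X falls in this range.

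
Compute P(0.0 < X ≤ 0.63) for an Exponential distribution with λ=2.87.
0.836035

We have X ~ Exponential(λ=2.87).

To find P(0.0 < X ≤ 0.63), we use:
P(0.0 < X ≤ 0.63) = P(X ≤ 0.63) - P(X ≤ 0.0)
                 = F(0.63) - F(0.0)
                 = 0.836035 - 0.000000
                 = 0.836035

So there's approximately a 83.6% chance that X falls in this range.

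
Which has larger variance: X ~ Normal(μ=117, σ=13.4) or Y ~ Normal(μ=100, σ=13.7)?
Y has larger variance (187.6900 > 179.5600)

Compute the variance for each distribution:

X ~ Normal(μ=117, σ=13.4):
Var(X) = 179.5600

Y ~ Normal(μ=100, σ=13.7):
Var(Y) = 187.6900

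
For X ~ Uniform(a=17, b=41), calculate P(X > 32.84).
0.340000

We have X ~ Uniform(a=17, b=41).

P(X > 32.84) = 1 - P(X ≤ 32.84)
                = 1 - F(32.84)
                = 1 - 0.660000
                = 0.340000

So there's approximately a 34.0% chance that X exceeds 32.84.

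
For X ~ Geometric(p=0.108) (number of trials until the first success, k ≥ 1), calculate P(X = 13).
0.027403

We have X ~ Geometric(p=0.108) (number of trials until the first success, k ≥ 1).

For a Geometric distribution, the PMF gives us the probability of each outcome.

Using the PMF formula:
P(X = 13) = 0.027403

Rounded to 4 decimal places: 0.0274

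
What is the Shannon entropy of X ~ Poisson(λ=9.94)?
2.5583 nats

We have X ~ Poisson(λ=9.94).

The Shannon entropy measures the uncertainty or information content of the distribution.

For a Poisson distribution with λ=9.94:
H(X) = 2.5583 nats

(In bits, this would be 3.6909 bits.)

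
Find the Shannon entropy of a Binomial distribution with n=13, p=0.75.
1.8517 nats

We have X ~ Binomial(n=13, p=0.75).

The Shannon entropy measures the uncertainty or information content of the distribution.

For a Binomial distribution with n=13, p=0.75:
H(X) = 1.8517 nats

(In bits, this would be 2.6714 bits.)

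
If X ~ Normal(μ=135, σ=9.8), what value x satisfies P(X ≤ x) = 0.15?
124.8430

We have X ~ Normal(μ=135, σ=9.8).

We want to find x such that P(X ≤ x) = 0.15.

This is the 15th percentile, which means 15% of values fall below this point.

Using the inverse CDF (quantile function):
x = F⁻¹(0.15) = 124.8430

Verification: P(X ≤ 124.8430) = 0.15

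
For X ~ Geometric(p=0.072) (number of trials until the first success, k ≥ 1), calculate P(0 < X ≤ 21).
0.791787

We have X ~ Geometric(p=0.072) (number of trials until the first success, k ≥ 1).

To find P(0 < X ≤ 21), we use:
P(0 < X ≤ 21) = P(X ≤ 21) - P(X ≤ 0)
                 = F(21) - F(0)
                 = 0.791787 - 0.000000
                 = 0.791787

So there's approximately a 79.2% chance that X falls in this range.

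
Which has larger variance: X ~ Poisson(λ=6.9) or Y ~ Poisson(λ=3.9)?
X has larger variance (6.9000 > 3.9000)

Compute the variance for each distribution:

X ~ Poisson(λ=6.9):
Var(X) = 6.9000

Y ~ Poisson(λ=3.9):
Var(Y) = 3.9000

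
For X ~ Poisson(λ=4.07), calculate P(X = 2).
0.141443

We have X ~ Poisson(λ=4.07).

For a Poisson distribution, the PMF gives us the probability of each outcome.

Using the PMF formula:
P(X = 2) = 0.141443

Rounded to 4 decimal places: 0.1414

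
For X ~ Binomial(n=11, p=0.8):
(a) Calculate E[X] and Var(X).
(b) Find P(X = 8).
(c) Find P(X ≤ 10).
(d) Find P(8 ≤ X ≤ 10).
(a) E[X] = 8.8000, Var(X) = 1.7600
(b) P(X = 8) = 0.221459
(c) P(X ≤ 10) = 0.914101
(d) P(8 ≤ X ≤ 10) = 0.752961

We have X ~ Binomial(n=11, p=0.8).

(a) Moments:
E[X] = 8.8000
Var(X) = 1.7600
σ = √Var(X) = 1.3266

(b) Point probability using PMF:
P(X = 8) = 0.221459

(c) Cumulative probability using CDF:
P(X ≤ 10) = F(10) = 0.914101

(d) Range probability:
P(8 ≤ X ≤ 10) = P(X ≤ 10) - P(X ≤ 7)
                   = F(10) - F(7)
                   = 0.914101 - 0.161139
                   = 0.752961

This means approximately 75.3% of outcomes fall in the interval [8, 10].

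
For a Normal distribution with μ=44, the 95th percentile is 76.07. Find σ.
σ = 19.4972

For X ~ Normal(μ, σ), the p-th percentile satisfies x = μ + z_p × σ,
where z_p = Φ⁻¹(p) is the standard normal quantile.

Step 1: z_{0.95} = Φ⁻¹(0.95) = 1.6449

Step 2: Solve for σ:
76.07 = 44 + 1.6449 × σ
σ = (76.07 - 44) / 1.6449
σ = 32.07 / 1.6449
σ = 19.4972

Verification: μ + z × σ = 44 + 1.6449 × 19.4972 = 76.07 ✓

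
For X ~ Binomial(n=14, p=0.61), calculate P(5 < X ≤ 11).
0.903771

We have X ~ Binomial(n=14, p=0.61).

To find P(5 < X ≤ 11), we use:
P(5 < X ≤ 11) = P(X ≤ 11) - P(X ≤ 5)
                 = F(11) - F(5)
                 = 0.953433 - 0.049661
                 = 0.903771

So there's approximately a 90.4% chance that X falls in this range.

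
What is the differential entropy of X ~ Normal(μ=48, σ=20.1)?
4.4197 nats

We have X ~ Normal(μ=48, σ=20.1).

The differential entropy measures the uncertainty or information content of the distribution.

For a Normal distribution with μ=48, σ=20.1:
h(X) = 4.4197 nats

(In bits, this would be 6.3762 bits.)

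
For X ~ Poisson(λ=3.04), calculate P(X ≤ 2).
0.414288

We have X ~ Poisson(λ=3.04).

The CDF gives us P(X ≤ k).

Using the CDF:
P(X ≤ 2) = 0.414288

This means there's approximately a 41.4% chance that X is at most 2.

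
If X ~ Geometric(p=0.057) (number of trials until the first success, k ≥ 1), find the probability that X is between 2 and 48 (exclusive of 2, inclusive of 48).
0.829468

We have X ~ Geometric(p=0.057) (number of trials until the first success, k ≥ 1).

To find P(2 < X ≤ 48), we use:
P(2 < X ≤ 48) = P(X ≤ 48) - P(X ≤ 2)
                 = F(48) - F(2)
                 = 0.940219 - 0.110751
                 = 0.829468

So there's approximately a 82.9% chance that X falls in this range.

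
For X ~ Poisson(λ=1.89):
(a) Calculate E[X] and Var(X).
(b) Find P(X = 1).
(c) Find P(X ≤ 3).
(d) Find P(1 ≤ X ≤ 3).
(a) E[X] = 1.8900, Var(X) = 1.8900
(b) P(X = 1) = 0.285526
(c) P(X ≤ 3) = 0.876407
(d) P(1 ≤ X ≤ 3) = 0.725335

We have X ~ Poisson(λ=1.89).

(a) Moments:
E[X] = 1.8900
Var(X) = 1.8900
σ = √Var(X) = 1.3748

(b) Point probability using PMF:
P(X = 1) = 0.285526

(c) Cumulative probability using CDF:
P(X ≤ 3) = F(3) = 0.876407

(d) Range probability:
P(1 ≤ X ≤ 3) = P(X ≤ 3) - P(X ≤ 0)
                   = F(3) - F(0)
                   = 0.876407 - 0.151072
                   = 0.725335

This means approximately 72.5% of outcomes fall in the interval [1, 3].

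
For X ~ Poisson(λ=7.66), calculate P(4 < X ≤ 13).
0.854033

We have X ~ Poisson(λ=7.66).

To find P(4 < X ≤ 13), we use:
P(4 < X ≤ 13) = P(X ≤ 13) - P(X ≤ 4)
                 = F(13) - F(4)
                 = 0.974857 - 0.120823
                 = 0.854033

So there's approximately a 85.4% chance that X falls in this range.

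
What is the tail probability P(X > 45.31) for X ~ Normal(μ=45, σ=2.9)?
0.457436

We have X ~ Normal(μ=45, σ=2.9).

P(X > 45.31) = 1 - P(X ≤ 45.31)
                = 1 - F(45.31)
                = 1 - 0.542564
                = 0.457436

So there's approximately a 45.7% chance that X exceeds 45.31.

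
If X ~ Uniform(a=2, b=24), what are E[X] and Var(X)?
E[X] = 13.0000, Var(X) = 40.3333

We have X ~ Uniform(a=2, b=24).

For a Uniform distribution with a=2, b=24:

Expected value:
E[X] = 13.0000

Variance:
Var(X) = 40.3333

Standard deviation:
σ = √Var(X) = 6.3509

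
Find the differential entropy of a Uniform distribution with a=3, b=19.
2.7726 nats

We have X ~ Uniform(a=3, b=19).

The differential entropy measures the uncertainty or information content of the distribution.

For a Uniform distribution with a=3, b=19:
h(X) = 2.7726 nats

(In bits, this would be 4.0000 bits.)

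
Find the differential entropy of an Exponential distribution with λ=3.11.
-0.1346 nats

We have X ~ Exponential(λ=3.11).

The differential entropy measures the uncertainty or information content of the distribution.

For an Exponential distribution with λ=3.11:
h(X) = -0.1346 nats

(In bits, this would be -0.1942 bits.)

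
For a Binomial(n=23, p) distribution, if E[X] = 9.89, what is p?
p = 0.43

For a Binomial(n, p) distribution:
E[X] = n × p

Given n = 23 and E[X] = 9.89:
9.89 = 23 × p
p = 9.89 / 23 = 0.43

Verification: Binomial(23, 0.43) has E[X] = 9.89 ✓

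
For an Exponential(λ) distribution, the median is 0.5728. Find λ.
λ = 1.2101

For X ~ Exponential(λ), the CDF is F(x) = 1 - e^(-λx).
The median m satisfies F(m) = 0.5:
1 - e^(-λm) = 0.5
e^(-λm) = 0.5
λm = ln(2)
m = ln(2) / λ

Given m = 0.5728:
λ = ln(2) / 0.5728 = 0.693147 / 0.5728 = 1.2101

Verification: ln(2) / 1.2101 = 0.5728 ✓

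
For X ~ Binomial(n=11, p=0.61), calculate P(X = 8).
0.187636

We have X ~ Binomial(n=11, p=0.61).

For a Binomial distribution, the PMF gives us the probability of each outcome.

Using the PMF formula:
P(X = 8) = 0.187636

Rounded to 4 decimal places: 0.1876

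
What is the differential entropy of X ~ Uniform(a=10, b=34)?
3.1781 nats

We have X ~ Uniform(a=10, b=34).

The differential entropy measures the uncertainty or information content of the distribution.

For a Uniform distribution with a=10, b=34:
h(X) = 3.1781 nats

(In bits, this would be 4.5850 bits.)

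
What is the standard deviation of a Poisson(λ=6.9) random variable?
2.6268

We have X ~ Poisson(λ=6.9).

For a Poisson distribution with λ=6.9:
σ = √Var(X) = 2.6268

The standard deviation is the square root of the variance.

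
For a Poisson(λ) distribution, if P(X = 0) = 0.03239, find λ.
λ = 3.4299

For a Poisson(λ) distribution, the PMF at 0 is:
P(X = 0) = λ^0 e^(-λ) / 0! = e^(-λ)

Given P(X = 0) = 0.03239:
e^(-λ) = 0.03239
-λ = ln(0.03239)
λ = -ln(0.03239) = 3.4299

Verification: e^(-3.4299) = 0.03239 ✓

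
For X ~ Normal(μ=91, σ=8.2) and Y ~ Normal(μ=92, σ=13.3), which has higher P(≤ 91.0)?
X has higher probability (P(X ≤ 91.0) = 0.5000 > P(Y ≤ 91.0) = 0.4700)

Compute P(≤ 91.0) for each distribution:

X ~ Normal(μ=91, σ=8.2):
P(X ≤ 91.0) = 0.5000

Y ~ Normal(μ=92, σ=13.3):
P(Y ≤ 91.0) = 0.4700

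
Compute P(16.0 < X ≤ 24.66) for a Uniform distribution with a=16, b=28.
0.721667

We have X ~ Uniform(a=16, b=28).

To find P(16.0 < X ≤ 24.66), we use:
P(16.0 < X ≤ 24.66) = P(X ≤ 24.66) - P(X ≤ 16.0)
                 = F(24.66) - F(16.0)
                 = 0.721667 - 0.000000
                 = 0.721667

So there's approximately a 72.2% chance that X falls in this range.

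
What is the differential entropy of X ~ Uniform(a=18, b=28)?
2.3026 nats

We have X ~ Uniform(a=18, b=28).

The differential entropy measures the uncertainty or information content of the distribution.

For a Uniform distribution with a=18, b=28:
h(X) = 2.3026 nats

(In bits, this would be 3.3219 bits.)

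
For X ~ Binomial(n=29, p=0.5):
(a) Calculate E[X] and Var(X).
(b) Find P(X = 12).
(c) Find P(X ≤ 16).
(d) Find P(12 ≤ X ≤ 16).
(a) E[X] = 14.5000, Var(X) = 7.2500
(b) P(X = 12) = 0.096664
(c) P(X ≤ 16) = 0.770871
(d) P(12 ≤ X ≤ 16) = 0.638405

We have X ~ Binomial(n=29, p=0.5).

(a) Moments:
E[X] = 14.5000
Var(X) = 7.2500
σ = √Var(X) = 2.6926

(b) Point probability using PMF:
P(X = 12) = 0.096664

(c) Cumulative probability using CDF:
P(X ≤ 16) = F(16) = 0.770871

(d) Range probability:
P(12 ≤ X ≤ 16) = P(X ≤ 16) - P(X ≤ 11)
                   = F(16) - F(11)
                   = 0.770871 - 0.132465
                   = 0.638405

This means approximately 63.8% of outcomes fall in the interval [12, 16].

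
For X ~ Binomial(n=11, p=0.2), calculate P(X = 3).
0.221459

We have X ~ Binomial(n=11, p=0.2).

For a Binomial distribution, the PMF gives us the probability of each outcome.

Using the PMF formula:
P(X = 3) = 0.221459

Rounded to 4 decimal places: 0.2215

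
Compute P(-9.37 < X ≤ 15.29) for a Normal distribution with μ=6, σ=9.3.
0.791887

We have X ~ Normal(μ=6, σ=9.3).

To find P(-9.37 < X ≤ 15.29), we use:
P(-9.37 < X ≤ 15.29) = P(X ≤ 15.29) - P(X ≤ -9.37)
                 = F(15.29) - F(-9.37)
                 = 0.841084 - 0.049197
                 = 0.791887

So there's approximately a 79.2% chance that X falls in this range.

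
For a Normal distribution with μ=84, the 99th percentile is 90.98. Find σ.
σ = 3.0004

For X ~ Normal(μ, σ), the p-th percentile satisfies x = μ + z_p × σ,
where z_p = Φ⁻¹(p) is the standard normal quantile.

Step 1: z_{0.99} = Φ⁻¹(0.99) = 2.3263

Step 2: Solve for σ:
90.98 = 84 + 2.3263 × σ
σ = (90.98 - 84) / 2.3263
σ = 6.98 / 2.3263
σ = 3.0004

Verification: μ + z × σ = 84 + 2.3263 × 3.0004 = 90.98 ✓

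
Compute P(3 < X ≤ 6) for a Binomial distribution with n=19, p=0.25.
0.562031

We have X ~ Binomial(n=19, p=0.25).

To find P(3 < X ≤ 6), we use:
P(3 < X ≤ 6) = P(X ≤ 6) - P(X ≤ 3)
                 = F(6) - F(3)
                 = 0.825124 - 0.263093
                 = 0.562031

So there's approximately a 56.2% chance that X falls in this range.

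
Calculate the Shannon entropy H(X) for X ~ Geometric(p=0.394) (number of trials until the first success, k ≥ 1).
1.7018 nats

We have X ~ Geometric(p=0.394) (number of trials until the first success, k ≥ 1).

The Shannon entropy measures the uncertainty or information content of the distribution.

For a Geometric distribution with p=0.394 (number of trials until the first success, k ≥ 1):
H(X) = 1.7018 nats

(In bits, this would be 2.4552 bits.)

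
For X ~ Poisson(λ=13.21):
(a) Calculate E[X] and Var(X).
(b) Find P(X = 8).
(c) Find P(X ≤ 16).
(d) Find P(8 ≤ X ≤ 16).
(a) E[X] = 13.2100, Var(X) = 13.2100
(b) P(X = 8) = 0.042138
(c) P(X ≤ 16) = 0.820036
(d) P(8 ≤ X ≤ 16) = 0.771638

We have X ~ Poisson(λ=13.21).

(a) Moments:
E[X] = 13.2100
Var(X) = 13.2100
σ = √Var(X) = 3.6346

(b) Point probability using PMF:
P(X = 8) = 0.042138

(c) Cumulative probability using CDF:
P(X ≤ 16) = F(16) = 0.820036

(d) Range probability:
P(8 ≤ X ≤ 16) = P(X ≤ 16) - P(X ≤ 7)
                   = F(16) - F(7)
                   = 0.820036 - 0.048398
                   = 0.771638

This means approximately 77.2% of outcomes fall in the interval [8, 16].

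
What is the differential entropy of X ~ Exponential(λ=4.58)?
-0.5217 nats

We have X ~ Exponential(λ=4.58).

The differential entropy measures the uncertainty or information content of the distribution.

For an Exponential distribution with λ=4.58:
h(X) = -0.5217 nats

(In bits, this would be -0.7527 bits.)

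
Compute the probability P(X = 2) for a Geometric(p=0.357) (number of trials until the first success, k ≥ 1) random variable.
0.229551

We have X ~ Geometric(p=0.357) (number of trials until the first success, k ≥ 1).

For a Geometric distribution, the PMF gives us the probability of each outcome.

Using the PMF formula:
P(X = 2) = 0.229551

Rounded to 4 decimal places: 0.2296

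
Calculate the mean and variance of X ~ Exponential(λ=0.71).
E[X] = 1.4085, Var(X) = 1.9837

We have X ~ Exponential(λ=0.71).

For an Exponential distribution with λ=0.71:

Expected value:
E[X] = 1.4085

Variance:
Var(X) = 1.9837

Standard deviation:
σ = √Var(X) = 1.4085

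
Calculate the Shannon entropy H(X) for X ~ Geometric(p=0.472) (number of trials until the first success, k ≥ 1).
1.4652 nats

We have X ~ Geometric(p=0.472) (number of trials until the first success, k ≥ 1).

The Shannon entropy measures the uncertainty or information content of the distribution.

For a Geometric distribution with p=0.472 (number of trials until the first success, k ≥ 1):
H(X) = 1.4652 nats

(In bits, this would be 2.1138 bits.)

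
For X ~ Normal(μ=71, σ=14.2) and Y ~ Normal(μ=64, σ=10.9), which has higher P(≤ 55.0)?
Y has higher probability (P(Y ≤ 55.0) = 0.2045 > P(X ≤ 55.0) = 0.1299)

Compute P(≤ 55.0) for each distribution:

X ~ Normal(μ=71, σ=14.2):
P(X ≤ 55.0) = 0.1299

Y ~ Normal(μ=64, σ=10.9):
P(Y ≤ 55.0) = 0.2045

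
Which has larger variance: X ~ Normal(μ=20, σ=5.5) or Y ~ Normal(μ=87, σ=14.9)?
Y has larger variance (222.0100 > 30.2500)

Compute the variance for each distribution:

X ~ Normal(μ=20, σ=5.5):
Var(X) = 30.2500

Y ~ Normal(μ=87, σ=14.9):
Var(Y) = 222.0100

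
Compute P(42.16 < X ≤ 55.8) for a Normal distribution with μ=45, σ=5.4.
0.677780

We have X ~ Normal(μ=45, σ=5.4).

To find P(42.16 < X ≤ 55.8), we use:
P(42.16 < X ≤ 55.8) = P(X ≤ 55.8) - P(X ≤ 42.16)
                 = F(55.8) - F(42.16)
                 = 0.977250 - 0.299470
                 = 0.677780

So there's approximately a 67.8% chance that X falls in this range.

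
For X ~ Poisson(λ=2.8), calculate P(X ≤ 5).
0.934890

We have X ~ Poisson(λ=2.8).

The CDF gives us P(X ≤ k).

Using the CDF:
P(X ≤ 5) = 0.934890

This means there's approximately a 93.5% chance that X is at most 5.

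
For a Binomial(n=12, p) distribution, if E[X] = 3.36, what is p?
p = 0.28

For a Binomial(n, p) distribution:
E[X] = n × p

Given n = 12 and E[X] = 3.36:
3.36 = 12 × p
p = 3.36 / 12 = 0.28

Verification: Binomial(12, 0.28) has E[X] = 3.36 ✓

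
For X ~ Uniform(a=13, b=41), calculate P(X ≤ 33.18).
0.720714

We have X ~ Uniform(a=13, b=41).

The CDF gives us P(X ≤ k).

Using the CDF:
P(X ≤ 33.18) = 0.720714

This means there's approximately a 72.1% chance that X is at most 33.18.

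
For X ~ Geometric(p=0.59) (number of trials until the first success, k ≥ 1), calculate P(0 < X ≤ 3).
0.931079

We have X ~ Geometric(p=0.59) (number of trials until the first success, k ≥ 1).

To find P(0 < X ≤ 3), we use:
P(0 < X ≤ 3) = P(X ≤ 3) - P(X ≤ 0)
                 = F(3) - F(0)
                 = 0.931079 - 0.000000
                 = 0.931079

So there's approximately a 93.1% chance that X falls in this range.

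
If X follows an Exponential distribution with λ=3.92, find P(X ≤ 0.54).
0.879584

We have X ~ Exponential(λ=3.92).

The CDF gives us P(X ≤ k).

Using the CDF:
P(X ≤ 0.54) = 0.879584

This means there's approximately a 88.0% chance that X is at most 0.54.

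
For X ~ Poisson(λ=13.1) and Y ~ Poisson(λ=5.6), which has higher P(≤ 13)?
Y has higher probability (P(Y ≤ 13) = 0.9980 > P(X ≤ 13) = 0.5621)

Compute P(≤ 13) for each distribution:

X ~ Poisson(λ=13.1):
P(X ≤ 13) = 0.5621

Y ~ Poisson(λ=5.6):
P(Y ≤ 13) = 0.9980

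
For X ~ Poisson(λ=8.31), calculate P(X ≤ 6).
0.276994

We have X ~ Poisson(λ=8.31).

The CDF gives us P(X ≤ k).

Using the CDF:
P(X ≤ 6) = 0.276994

This means there's approximately a 27.7% chance that X is at most 6.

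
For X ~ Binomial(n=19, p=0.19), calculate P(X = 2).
0.171691

We have X ~ Binomial(n=19, p=0.19).

For a Binomial distribution, the PMF gives us the probability of each outcome.

Using the PMF formula:
P(X = 2) = 0.171691

Rounded to 4 decimal places: 0.1717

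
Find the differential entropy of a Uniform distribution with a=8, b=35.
3.2958 nats

We have X ~ Uniform(a=8, b=35).

The differential entropy measures the uncertainty or information content of the distribution.

For a Uniform distribution with a=8, b=35:
h(X) = 3.2958 nats

(In bits, this would be 4.7549 bits.)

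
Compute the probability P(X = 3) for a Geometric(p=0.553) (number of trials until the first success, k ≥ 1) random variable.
0.110494

We have X ~ Geometric(p=0.553) (number of trials until the first success, k ≥ 1).

For a Geometric distribution, the PMF gives us the probability of each outcome.

Using the PMF formula:
P(X = 3) = 0.110494

Rounded to 4 decimal places: 0.1105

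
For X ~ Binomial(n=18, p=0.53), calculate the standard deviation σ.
2.1175

We have X ~ Binomial(n=18, p=0.53).

For a Binomial distribution with n=18, p=0.53:
σ = √Var(X) = 2.1175

The standard deviation is the square root of the variance.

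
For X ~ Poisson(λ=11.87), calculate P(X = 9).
0.090202

We have X ~ Poisson(λ=11.87).

For a Poisson distribution, the PMF gives us the probability of each outcome.

Using the PMF formula:
P(X = 9) = 0.090202

Rounded to 4 decimal places: 0.0902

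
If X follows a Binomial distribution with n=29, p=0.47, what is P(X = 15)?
0.129110

We have X ~ Binomial(n=29, p=0.47).

For a Binomial distribution, the PMF gives us the probability of each outcome.

Using the PMF formula:
P(X = 15) = 0.129110

Rounded to 4 decimal places: 0.1291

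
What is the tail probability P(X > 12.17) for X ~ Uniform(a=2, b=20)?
0.435000

We have X ~ Uniform(a=2, b=20).

P(X > 12.17) = 1 - P(X ≤ 12.17)
                = 1 - F(12.17)
                = 1 - 0.565000
                = 0.435000

So there's approximately a 43.5% chance that X exceeds 12.17.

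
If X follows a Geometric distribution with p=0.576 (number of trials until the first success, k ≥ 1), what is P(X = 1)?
0.576000

We have X ~ Geometric(p=0.576) (number of trials until the first success, k ≥ 1).

For a Geometric distribution, the PMF gives us the probability of each outcome.

Using the PMF formula:
P(X = 1) = 0.576000

Rounded to 4 decimal places: 0.5760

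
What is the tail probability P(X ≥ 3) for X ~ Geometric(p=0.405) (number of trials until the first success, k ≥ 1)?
0.354025

We have X ~ Geometric(p=0.405) (number of trials until the first success, k ≥ 1).

For discrete distributions, P(X ≥ 3) = 1 - P(X ≤ 2).

P(X ≤ 2) = 0.645975
P(X ≥ 3) = 1 - 0.645975 = 0.354025

So there's approximately a 35.4% chance that X is at least 3.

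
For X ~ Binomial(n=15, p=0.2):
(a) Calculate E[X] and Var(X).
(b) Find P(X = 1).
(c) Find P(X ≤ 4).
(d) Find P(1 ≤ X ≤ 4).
(a) E[X] = 3.0000, Var(X) = 2.4000
(b) P(X = 1) = 0.131941
(c) P(X ≤ 4) = 0.835766
(d) P(1 ≤ X ≤ 4) = 0.800582

We have X ~ Binomial(n=15, p=0.2).

(a) Moments:
E[X] = 3.0000
Var(X) = 2.4000
σ = √Var(X) = 1.5492

(b) Point probability using PMF:
P(X = 1) = 0.131941

(c) Cumulative probability using CDF:
P(X ≤ 4) = F(4) = 0.835766

(d) Range probability:
P(1 ≤ X ≤ 4) = P(X ≤ 4) - P(X ≤ 0)
                   = F(4) - F(0)
                   = 0.835766 - 0.035184
                   = 0.800582

This means approximately 80.1% of outcomes fall in the interval [1, 4].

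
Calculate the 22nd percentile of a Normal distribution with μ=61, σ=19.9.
45.6334

We have X ~ Normal(μ=61, σ=19.9).

We want to find x such that P(X ≤ x) = 0.22.

This is the 22nd percentile, which means 22% of values fall below this point.

Using the inverse CDF (quantile function):
x = F⁻¹(0.22) = 45.6334

Verification: P(X ≤ 45.6334) = 0.22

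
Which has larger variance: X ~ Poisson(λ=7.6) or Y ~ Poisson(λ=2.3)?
X has larger variance (7.6000 > 2.3000)

Compute the variance for each distribution:

X ~ Poisson(λ=7.6):
Var(X) = 7.6000

Y ~ Poisson(λ=2.3):
Var(Y) = 2.3000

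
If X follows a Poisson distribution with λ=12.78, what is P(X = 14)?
0.100171

We have X ~ Poisson(λ=12.78).

For a Poisson distribution, the PMF gives us the probability of each outcome.

Using the PMF formula:
P(X = 14) = 0.100171

Rounded to 4 decimal places: 0.1002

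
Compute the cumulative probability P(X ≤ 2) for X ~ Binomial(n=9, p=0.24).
0.628689

We have X ~ Binomial(n=9, p=0.24).

The CDF gives us P(X ≤ k).

Using the CDF:
P(X ≤ 2) = 0.628689

This means there's approximately a 62.9% chance that X is at most 2.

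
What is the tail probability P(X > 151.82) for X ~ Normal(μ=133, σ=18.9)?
0.159682

We have X ~ Normal(μ=133, σ=18.9).

P(X > 151.82) = 1 - P(X ≤ 151.82)
                = 1 - F(151.82)
                = 1 - 0.840318
                = 0.159682

So there's approximately a 16.0% chance that X exceeds 151.82.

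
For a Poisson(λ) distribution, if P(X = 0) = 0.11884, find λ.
λ = 2.1300

For a Poisson(λ) distribution, the PMF at 0 is:
P(X = 0) = λ^0 e^(-λ) / 0! = e^(-λ)

Given P(X = 0) = 0.11884:
e^(-λ) = 0.11884
-λ = ln(0.11884)
λ = -ln(0.11884) = 2.1300

Verification: e^(-2.1300) = 0.11884 ✓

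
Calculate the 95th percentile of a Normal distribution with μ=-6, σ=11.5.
12.9158

We have X ~ Normal(μ=-6, σ=11.5).

We want to find x such that P(X ≤ x) = 0.95.

This is the 95th percentile, which means 95% of values fall below this point.

Using the inverse CDF (quantile function):
x = F⁻¹(0.95) = 12.9158

Verification: P(X ≤ 12.9158) = 0.95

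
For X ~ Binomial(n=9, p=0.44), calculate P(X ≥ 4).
0.615231

We have X ~ Binomial(n=9, p=0.44).

For discrete distributions, P(X ≥ 4) = 1 - P(X ≤ 3).

P(X ≤ 3) = 0.384769
P(X ≥ 4) = 1 - 0.384769 = 0.615231

So there's approximately a 61.5% chance that X is at least 4.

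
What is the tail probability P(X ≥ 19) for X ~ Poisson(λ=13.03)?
0.071031

We have X ~ Poisson(λ=13.03).

For discrete distributions, P(X ≥ 19) = 1 - P(X ≤ 18).

P(X ≤ 18) = 0.928969
P(X ≥ 19) = 1 - 0.928969 = 0.071031

So there's approximately a 7.1% chance that X is at least 19.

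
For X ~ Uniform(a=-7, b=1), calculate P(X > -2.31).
0.413750

We have X ~ Uniform(a=-7, b=1).

P(X > -2.31) = 1 - P(X ≤ -2.31)
                = 1 - F(-2.31)
                = 1 - 0.586250
                = 0.413750

So there's approximately a 41.4% chance that X exceeds -2.31.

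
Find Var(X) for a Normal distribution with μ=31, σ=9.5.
90.2500

We have X ~ Normal(μ=31, σ=9.5).

For a Normal distribution with μ=31, σ=9.5:
Var(X) = 90.2500

The variance measures the spread of the distribution around the mean.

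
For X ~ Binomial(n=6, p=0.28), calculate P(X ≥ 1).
0.860686

We have X ~ Binomial(n=6, p=0.28).

For discrete distributions, P(X ≥ 1) = 1 - P(X ≤ 0).

P(X ≤ 0) = 0.139314
P(X ≥ 1) = 1 - 0.139314 = 0.860686

So there's approximately a 86.1% chance that X is at least 1.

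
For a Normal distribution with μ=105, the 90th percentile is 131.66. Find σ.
σ = 20.8029

For X ~ Normal(μ, σ), the p-th percentile satisfies x = μ + z_p × σ,
where z_p = Φ⁻¹(p) is the standard normal quantile.

Step 1: z_{0.9} = Φ⁻¹(0.9) = 1.2816

Step 2: Solve for σ:
131.66 = 105 + 1.2816 × σ
σ = (131.66 - 105) / 1.2816
σ = 26.66 / 1.2816
σ = 20.8029

Verification: μ + z × σ = 105 + 1.2816 × 20.8029 = 131.66 ✓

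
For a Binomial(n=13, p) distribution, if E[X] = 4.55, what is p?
p = 0.35

For a Binomial(n, p) distribution:
E[X] = n × p

Given n = 13 and E[X] = 4.55:
4.55 = 13 × p
p = 4.55 / 13 = 0.35

Verification: Binomial(13, 0.35) has E[X] = 4.55 ✓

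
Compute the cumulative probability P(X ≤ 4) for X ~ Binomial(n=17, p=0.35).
0.234835

We have X ~ Binomial(n=17, p=0.35).

The CDF gives us P(X ≤ k).

Using the CDF:
P(X ≤ 4) = 0.234835

This means there's approximately a 23.5% chance that X is at most 4.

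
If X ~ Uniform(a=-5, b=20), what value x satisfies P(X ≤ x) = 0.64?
11.0000

We have X ~ Uniform(a=-5, b=20).

We want to find x such that P(X ≤ x) = 0.64.

This is the 64th percentile, which means 64% of values fall below this point.

Using the inverse CDF (quantile function):
x = F⁻¹(0.64) = 11.0000

Verification: P(X ≤ 11.0000) = 0.64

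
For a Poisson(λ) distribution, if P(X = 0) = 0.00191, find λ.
λ = 6.2607

For a Poisson(λ) distribution, the PMF at 0 is:
P(X = 0) = λ^0 e^(-λ) / 0! = e^(-λ)

Given P(X = 0) = 0.00191:
e^(-λ) = 0.00191
-λ = ln(0.00191)
λ = -ln(0.00191) = 6.2607

Verification: e^(-6.2607) = 0.00191 ✓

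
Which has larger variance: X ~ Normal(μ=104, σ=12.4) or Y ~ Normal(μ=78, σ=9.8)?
X has larger variance (153.7600 > 96.0400)

Compute the variance for each distribution:

X ~ Normal(μ=104, σ=12.4):
Var(X) = 153.7600

Y ~ Normal(μ=78, σ=9.8):
Var(Y) = 96.0400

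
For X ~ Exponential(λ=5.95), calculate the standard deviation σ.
0.1681

We have X ~ Exponential(λ=5.95).

For an Exponential distribution with λ=5.95:
σ = √Var(X) = 0.1681

The standard deviation is the square root of the variance.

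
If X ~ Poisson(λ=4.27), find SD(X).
2.0664

We have X ~ Poisson(λ=4.27).

For a Poisson distribution with λ=4.27:
σ = √Var(X) = 2.0664

The standard deviation is the square root of the variance.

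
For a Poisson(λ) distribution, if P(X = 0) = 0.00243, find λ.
λ = 6.0199

For a Poisson(λ) distribution, the PMF at 0 is:
P(X = 0) = λ^0 e^(-λ) / 0! = e^(-λ)

Given P(X = 0) = 0.00243:
e^(-λ) = 0.00243
-λ = ln(0.00243)
λ = -ln(0.00243) = 6.0199

Verification: e^(-6.0199) = 0.00243 ✓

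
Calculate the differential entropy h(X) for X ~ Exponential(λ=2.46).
0.0998 nats

We have X ~ Exponential(λ=2.46).

The differential entropy measures the uncertainty or information content of the distribution.

For an Exponential distribution with λ=2.46:
h(X) = 0.0998 nats

(In bits, this would be 0.1440 bits.)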